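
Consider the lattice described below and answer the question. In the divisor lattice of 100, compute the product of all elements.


Divisors of 100: [1, 2, 4, 5, 10, 20, 25, 50, 100]
Product = n^(d(n)/2) = 100^(9/2)
Product = 1000000000


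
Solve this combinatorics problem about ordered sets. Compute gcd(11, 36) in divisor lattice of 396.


In a divisor lattice, meet = gcd (greatest common divisor).
By Euclidean algorithm or factoring: gcd(11,36) = 1


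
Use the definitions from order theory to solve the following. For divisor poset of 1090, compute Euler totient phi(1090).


phi(n) = n * prod_{p|n} (1 - 1/p).
Prime divisors of 1090: [2, 5, 109]
phi(1090) = 1090 * (1 - 1/2) * (1 - 1/5) * (1 - 1/109)
phi(1090) = 432


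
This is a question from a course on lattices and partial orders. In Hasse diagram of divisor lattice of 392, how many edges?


A cover relation a -< b holds when a < b with no c strictly between.
Cover relations:
  1 -< 2
  1 -< 7
  2 -< 4
  2 -< 14
  4 -< 8
  4 -< 28
  7 -< 14
  7 -< 49
  ...9 more
Total: 17


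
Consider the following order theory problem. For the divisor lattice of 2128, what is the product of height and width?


Height = length of longest chain minus 1; width = size of largest antichain.
A maximum chain: 1 | 19 | 133 | 266 | 532 | 1064 | 2128  (height 6).
A maximum antichain: {4, 14, 38, 133}  (width 4).
Product = 6 * 4 = 24


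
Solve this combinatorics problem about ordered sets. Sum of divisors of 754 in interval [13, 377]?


Interval [13,377] in divisors of 754: [13, 377]
Sum = 390


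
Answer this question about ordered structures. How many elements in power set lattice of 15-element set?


Power set = 2^n.
2^15 = 32768


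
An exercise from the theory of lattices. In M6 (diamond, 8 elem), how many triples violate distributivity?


Distributive law: a ^ (b v c) = (a ^ b) v (a ^ c).
Check all 8^3 = 512 ordered triples (a,b,c).
  e.g. a=a1, b=a2, c=a3: lhs=a1 != rhs=0
  e.g. a=a1, b=a2, c=a4: lhs=a1 != rhs=0
Total violating triples: 120


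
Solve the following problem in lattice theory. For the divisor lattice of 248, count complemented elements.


An element a is complemented if some b has a meet b = bottom, a join b = top.
a is complemented iff gcd(a, n/a)=1, i.e. a is a unitary divisor of 248.
Complemented elements: 1, 8, 31, 248
Count: 4


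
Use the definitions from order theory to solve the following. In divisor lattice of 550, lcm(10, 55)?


Join=lcm.
gcd(10,55)=5
lcm=110


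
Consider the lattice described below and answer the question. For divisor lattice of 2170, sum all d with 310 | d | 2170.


Interval [310,2170] in divisors of 2170: [310, 2170]
Sum = 2480


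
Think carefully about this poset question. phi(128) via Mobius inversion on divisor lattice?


phi(n) = n * prod_{p|n} (1 - 1/p).
Prime divisors of 128: [2]
phi(128) = 128 * (1 - 1/2)
phi(128) = 64


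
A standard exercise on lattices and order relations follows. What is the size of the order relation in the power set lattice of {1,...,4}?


The order relation is {(a,b) : a <= b}, reflexive so it includes (a,a).
Examples: ({},{}), ({},{1,2}), ({},{1,2,3}), ({},{1,2,3,4}), ({},{1,2,4}), ...
Total ordered pairs: 81


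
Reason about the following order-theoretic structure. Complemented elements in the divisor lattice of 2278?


An element a is complemented if some b has a meet b = bottom, a join b = top.
a is complemented iff gcd(a, n/a)=1, i.e. a is a unitary divisor of 2278.
Complemented elements: 1, 2, 17, 34, 67, 134, ... (2 more)
Count: 8


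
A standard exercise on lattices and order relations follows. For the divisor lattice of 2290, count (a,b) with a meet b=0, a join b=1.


Complement pair (a,b): a meet b = bottom, a join b = top.
Here: gcd(a,b)=1 and lcm(a,b)=2290, i.e. a*b=2290 with a,b coprime.
Pairs found: (1,2290), (2,1145), (5,458), (10,229), ... (4 more)
Total ordered pairs: 8


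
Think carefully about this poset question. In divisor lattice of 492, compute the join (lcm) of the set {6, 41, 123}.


In a divisor lattice, join = lcm (least common multiple).
Compute lcm iteratively: start with first element, then lcm(current, next).
Elements: [6, 41, 123]
lcm(6,41) = 246
lcm(246,123) = 246
Final lcm = 246


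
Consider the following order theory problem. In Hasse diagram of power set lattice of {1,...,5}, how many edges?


A cover relation a -< b holds when a < b with no c strictly between.
Cover relations:
  {} -< {1}
  {} -< {2}
  {} -< {3}
  {} -< {4}
  {} -< {5}
  {1} -< {1,2}
  {1} -< {1,3}
  {1} -< {1,4}
  ...72 more
Total: 80


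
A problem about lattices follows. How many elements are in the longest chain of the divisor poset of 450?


A chain is a totally ordered subset; we count the number of elements in a maximum chain.
Compute, for each element x, the size of the longest chain ending at x:
  1: 1
  2: 2
  3: 2
  5: 2
  9: 3
  25: 3
  ...
A maximum chain: 1 < 2 < 6 < 18 < 90 < 450
Number of elements in the longest chain: 6


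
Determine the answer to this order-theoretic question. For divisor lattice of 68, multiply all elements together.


Divisors of 68: [1, 2, 4, 17, 34, 68]
Product = n^(d(n)/2) = 68^(6/2)
Product = 314432


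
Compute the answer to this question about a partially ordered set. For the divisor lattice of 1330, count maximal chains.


A maximal chain goes from the minimum element to a maximal element via cover relations.
Counting all min-to-max paths in the cover graph.
Total maximal chains: 24


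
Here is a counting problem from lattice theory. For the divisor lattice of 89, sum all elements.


sigma(n) = sum of divisors.
Divisors of 89: [1, 89]
Sum = 90


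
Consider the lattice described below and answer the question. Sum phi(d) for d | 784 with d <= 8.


Divisors of 784 up to 8: [1, 2, 4, 7, 8]
phi values: [1, 1, 2, 6, 4]
Sum = 14


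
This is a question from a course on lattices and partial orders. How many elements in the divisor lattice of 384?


Divisors of 384: [1, 2, 3, 4, 6, 8, 12, 16, 24, 32, 48, 64, 96, 128, 192, 384]
Count: 16


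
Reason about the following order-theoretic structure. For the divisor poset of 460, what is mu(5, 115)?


In a divisor lattice, mu(a,b) = mu(b/a) where mu is the classical Mobius function.
b/a = 115/5 = 23
Prime factorization of 23: primes [23]
23 is squarefree with 1 prime factor(s), so mu(23) = (-1)^1 = -1


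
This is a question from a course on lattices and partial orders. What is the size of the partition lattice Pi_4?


B(n) = number of set partitions of an n-element set.
B(n) satisfies the recurrence: B(n+1) = sum_k C(n,k)*B(k).
B(4) = 15


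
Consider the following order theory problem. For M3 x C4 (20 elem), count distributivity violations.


Distributive law: a ^ (b v c) = (a ^ b) v (a ^ c).
Check all 20^3 = 8000 ordered triples (a,b,c).
  e.g. a=(a1,0), b=(a2,0), c=(a3,0): lhs=(a1,0) != rhs=(0,0)
  e.g. a=(a1,0), b=(a2,0), c=(a3,1): lhs=(a1,0) != rhs=(0,0)
Total violating triples: 384


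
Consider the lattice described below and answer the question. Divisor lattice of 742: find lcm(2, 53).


In a divisor lattice, join = lcm (least common multiple).
gcd(2,53) = 1
lcm(2,53) = 2*53/gcd = 106/1 = 106


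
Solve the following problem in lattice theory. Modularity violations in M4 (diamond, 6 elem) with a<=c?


Modular law: if a <= c then a v (b ^ c) = (a v b) ^ c.
Check all triples (a,b,c) with a <= c among 6 elements.
This lattice is modular (diamonds M_m and their chain-products are modular).
Total violating triples: 0


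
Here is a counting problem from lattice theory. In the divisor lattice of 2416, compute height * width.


Height = length of longest chain minus 1; width = size of largest antichain.
A maximum chain: 1 | 151 | 302 | 604 | 1208 | 2416  (height 5).
A maximum antichain: {2, 151}  (width 2).
Product = 5 * 2 = 10


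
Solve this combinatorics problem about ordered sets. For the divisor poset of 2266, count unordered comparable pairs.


A comparable pair {a,b} has a < b or b < a in the order.
Count unordered pairs where one element is strictly below the other.
Examples: {1,2}, {1,11}, {1,22}, {1,103}, ...
Total comparable pairs: 19


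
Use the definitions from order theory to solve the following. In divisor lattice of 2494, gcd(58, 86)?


Meet=gcd.
gcd(58,86)=2


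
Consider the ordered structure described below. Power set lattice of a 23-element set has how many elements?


Power set = 2^n.
2^23 = 8388608


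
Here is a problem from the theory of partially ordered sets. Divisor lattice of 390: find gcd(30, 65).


In a divisor lattice, meet = gcd (greatest common divisor).
By Euclidean algorithm or factoring: gcd(30,65) = 5


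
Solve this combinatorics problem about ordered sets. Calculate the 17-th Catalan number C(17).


C(n) = C(2n, n) / (n+1).
C(34, 17) = 2333606220
C(17) = 2333606220 / 18 = 129644790


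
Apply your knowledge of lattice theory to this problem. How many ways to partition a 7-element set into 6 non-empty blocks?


S(n,k) = k*S(n-1,k) + S(n-1,k-1).
S(6,6) = 1, S(6,5) = 15
S(7,6) = 6*1 + 15 = 6 + 15
S(7,6) = 21


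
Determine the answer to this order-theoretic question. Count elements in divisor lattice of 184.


Divisors of 184: [1, 2, 4, 8, 23, 46, 92, 184]
Count: 8


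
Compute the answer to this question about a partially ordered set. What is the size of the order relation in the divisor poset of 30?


The order relation is {(a,b) : a <= b}, reflexive so it includes (a,a).
Examples: (1,1), (1,10), (1,15), (1,2), (1,3), ...
Total ordered pairs: 27


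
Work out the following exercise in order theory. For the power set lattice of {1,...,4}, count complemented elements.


An element a is complemented if some b has a meet b = bottom, a join b = top.
every subset A has complement S\A, so all elements are complemented.
Complemented elements: {}, {1}, {2}, {3}, {4}, {1,2}, ... (10 more)
Count: 16


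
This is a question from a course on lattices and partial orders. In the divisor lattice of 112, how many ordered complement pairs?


Complement pair (a,b): a meet b = bottom, a join b = top.
Here: gcd(a,b)=1 and lcm(a,b)=112, i.e. a*b=112 with a,b coprime.
Pairs found: (1,112), (7,16), (16,7), (112,1)
Total ordered pairs: 4


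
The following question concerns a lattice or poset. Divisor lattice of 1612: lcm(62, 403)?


Join=lcm.
gcd(62,403)=31
lcm=806


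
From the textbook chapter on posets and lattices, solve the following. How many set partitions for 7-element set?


B(n) = number of set partitions of an n-element set.
B(n) satisfies the recurrence: B(n+1) = sum_k C(n,k)*B(k).
B(7) = 877


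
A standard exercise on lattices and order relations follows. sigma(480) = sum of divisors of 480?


sigma(n) = sum of divisors.
Divisors of 480: [1, 2, 3, 4, 5, 6, 8, 10, 12, 15, 16, 20, 24, 30, 32, 40, 48, 60, 80, 96, 120, 160, 240, 480]
Sum = 1512


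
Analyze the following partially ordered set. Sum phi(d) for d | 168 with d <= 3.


Divisors of 168 up to 3: [1, 2, 3]
phi values: [1, 1, 2]
Sum = 4


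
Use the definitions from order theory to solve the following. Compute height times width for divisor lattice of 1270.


Height = length of longest chain minus 1; width = size of largest antichain.
A maximum chain: 1 | 127 | 635 | 1270  (height 3).
A maximum antichain: {2, 5, 127}  (width 3).
Product = 3 * 3 = 9


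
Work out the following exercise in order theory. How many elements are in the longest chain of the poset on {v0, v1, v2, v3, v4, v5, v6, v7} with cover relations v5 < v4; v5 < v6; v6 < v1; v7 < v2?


A chain is a totally ordered subset; we count the number of elements in a maximum chain.
Compute, for each element x, the size of the longest chain ending at x:
  v0: 1
  v3: 1
  v5: 1
  v7: 1
  v2: 2
  v4: 2
  ...
A maximum chain: v5 < v6 < v1
Number of elements in the longest chain: 3


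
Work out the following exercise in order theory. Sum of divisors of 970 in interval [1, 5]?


Interval [1,5] in divisors of 970: [1, 5]
Sum = 6


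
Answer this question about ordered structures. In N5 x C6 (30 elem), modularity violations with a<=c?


Modular law: if a <= c then a v (b ^ c) = (a v b) ^ c.
Check all triples (a,b,c) with a <= c among 30 elements.
  e.g. a=(a,0), b=(c,0), c=(b,0): lhs=(a,0) != rhs=(b,0)
  e.g. a=(a,0), b=(c,1), c=(b,0): lhs=(a,0) != rhs=(b,0)
Total violating triples: 126


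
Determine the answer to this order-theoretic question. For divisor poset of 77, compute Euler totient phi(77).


phi(n) = n * prod_{p|n} (1 - 1/p).
Prime divisors of 77: [7, 11]
phi(77) = 77 * (1 - 1/7) * (1 - 1/11)
phi(77) = 60


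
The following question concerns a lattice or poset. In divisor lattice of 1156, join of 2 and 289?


In a divisor lattice, join = lcm (least common multiple).
gcd(2,289) = 1
lcm(2,289) = 2*289/gcd = 578/1 = 578


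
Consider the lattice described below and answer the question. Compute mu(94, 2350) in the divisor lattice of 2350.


In a divisor lattice, mu(a,b) = mu(b/a) where mu is the classical Mobius function.
b/a = 2350/94 = 25
Prime factorization of 25: primes [5]
25 is not squarefree, so mu(25) = 0


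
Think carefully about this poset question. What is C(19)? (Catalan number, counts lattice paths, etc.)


C(n) = C(2n, n) / (n+1).
C(38, 19) = 35345263800
C(19) = 35345263800 / 20 = 1767263190


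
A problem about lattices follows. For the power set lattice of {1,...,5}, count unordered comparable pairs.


A comparable pair {a,b} has a < b or b < a in the order.
Count unordered pairs where one element is strictly below the other.
Examples: {{},{1}}, {{},{2}}, {{},{3}}, {{},{4}}, ...
Total comparable pairs: 211


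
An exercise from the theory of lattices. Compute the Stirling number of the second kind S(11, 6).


S(n,k) = k*S(n-1,k) + S(n-1,k-1).
S(10,6) = 22827, S(10,5) = 42525
S(11,6) = 6*22827 + 42525 = 136962 + 42525
S(11,6) = 179487


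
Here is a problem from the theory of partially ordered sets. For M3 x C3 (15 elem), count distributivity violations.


Distributive law: a ^ (b v c) = (a ^ b) v (a ^ c).
Check all 15^3 = 3375 ordered triples (a,b,c).
  e.g. a=(a1,0), b=(a2,0), c=(a3,0): lhs=(a1,0) != rhs=(0,0)
  e.g. a=(a1,0), b=(a2,0), c=(a3,1): lhs=(a1,0) != rhs=(0,0)
Total violating triples: 162


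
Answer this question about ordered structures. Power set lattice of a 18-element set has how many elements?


Power set = 2^n.
2^18 = 262144


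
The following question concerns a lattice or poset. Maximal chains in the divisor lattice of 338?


A maximal chain goes from the minimum element to a maximal element via cover relations.
Counting all min-to-max paths in the cover graph.
Total maximal chains: 3


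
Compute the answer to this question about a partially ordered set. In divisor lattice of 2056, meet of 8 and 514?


In a divisor lattice, meet = gcd (greatest common divisor).
By Euclidean algorithm or factoring: gcd(8,514) = 2


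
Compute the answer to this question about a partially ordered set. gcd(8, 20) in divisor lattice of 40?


Meet=gcd.
gcd(8,20)=4


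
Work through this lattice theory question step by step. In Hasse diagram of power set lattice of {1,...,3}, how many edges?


A cover relation a -< b holds when a < b with no c strictly between.
Cover relations:
  {} -< {1}
  {} -< {2}
  {} -< {3}
  {1} -< {1,2}
  {1} -< {1,3}
  {2} -< {1,2}
  {2} -< {2,3}
  {3} -< {1,3}
  ...4 more
Total: 12


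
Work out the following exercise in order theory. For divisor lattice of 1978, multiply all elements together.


Divisors of 1978: [1, 2, 23, 43, 46, 86, 989, 1978]
Product = n^(d(n)/2) = 1978^(8/2)
Product = 15307531050256


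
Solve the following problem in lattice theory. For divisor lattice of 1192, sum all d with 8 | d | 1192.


Interval [8,1192] in divisors of 1192: [8, 1192]
Sum = 1200


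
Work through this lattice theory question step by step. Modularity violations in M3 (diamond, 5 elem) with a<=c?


Modular law: if a <= c then a v (b ^ c) = (a v b) ^ c.
Check all triples (a,b,c) with a <= c among 5 elements.
This lattice is modular (diamonds M_m and their chain-products are modular).
Total violating triples: 0


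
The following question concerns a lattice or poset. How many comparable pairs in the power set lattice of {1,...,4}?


A comparable pair {a,b} has a < b or b < a in the order.
Count unordered pairs where one element is strictly below the other.
Examples: {{},{1}}, {{},{2}}, {{},{3}}, {{},{4}}, ...
Total comparable pairs: 65


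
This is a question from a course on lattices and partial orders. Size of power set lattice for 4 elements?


Power set = 2^n.
2^4 = 16


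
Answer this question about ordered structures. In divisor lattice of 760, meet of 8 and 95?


In a divisor lattice, meet = gcd (greatest common divisor).
By Euclidean algorithm or factoring: gcd(8,95) = 1


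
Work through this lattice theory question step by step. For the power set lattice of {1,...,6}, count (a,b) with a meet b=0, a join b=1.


Complement pair (a,b): a meet b = bottom, a join b = top.
Here: A intersect B = {} and A union B = {1,...,6}.
Pairs found: ({},{1,2,3,4,5,6}), ({1},{2,3,4,5,6}), ({2},{1,3,4,5,6}), ({3},{1,2,4,5,6}), ... (60 more)
Total ordered pairs: 64


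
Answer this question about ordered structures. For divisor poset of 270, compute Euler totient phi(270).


phi(n) = n * prod_{p|n} (1 - 1/p).
Prime divisors of 270: [2, 3, 5]
phi(270) = 270 * (1 - 1/2) * (1 - 1/3) * (1 - 1/5)
phi(270) = 72


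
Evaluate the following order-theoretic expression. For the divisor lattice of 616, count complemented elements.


An element a is complemented if some b has a meet b = bottom, a join b = top.
a is complemented iff gcd(a, n/a)=1, i.e. a is a unitary divisor of 616.
Complemented elements: 1, 7, 8, 11, 56, 77, ... (2 more)
Count: 8


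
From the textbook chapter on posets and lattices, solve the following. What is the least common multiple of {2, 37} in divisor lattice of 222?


In a divisor lattice, join = lcm (least common multiple).
Compute lcm iteratively: start with first element, then lcm(current, next).
Elements: [2, 37]
lcm(2,37) = 74
Final lcm = 74


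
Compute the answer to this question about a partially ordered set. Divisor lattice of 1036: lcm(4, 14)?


Join=lcm.
gcd(4,14)=2
lcm=28


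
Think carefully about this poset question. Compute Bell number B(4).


B(n) = number of set partitions of an n-element set.
B(n) satisfies the recurrence: B(n+1) = sum_k C(n,k)*B(k).
B(4) = 15


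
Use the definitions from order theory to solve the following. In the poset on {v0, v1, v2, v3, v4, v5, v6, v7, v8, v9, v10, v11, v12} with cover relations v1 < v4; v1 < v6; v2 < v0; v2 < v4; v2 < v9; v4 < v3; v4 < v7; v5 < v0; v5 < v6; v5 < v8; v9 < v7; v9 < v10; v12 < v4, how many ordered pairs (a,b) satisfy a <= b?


The order relation is {(a,b) : a <= b}, reflexive so it includes (a,a).
Examples: (v0,v0), (v1,v1), (v1,v3), (v1,v4), (v1,v6), ...
Total ordered pairs: 33


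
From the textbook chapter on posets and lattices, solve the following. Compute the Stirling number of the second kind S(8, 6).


S(n,k) = k*S(n-1,k) + S(n-1,k-1).
S(7,6) = 21, S(7,5) = 140
S(8,6) = 6*21 + 140 = 126 + 140
S(8,6) = 266


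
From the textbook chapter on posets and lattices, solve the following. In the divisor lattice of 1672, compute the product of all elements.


Divisors of 1672: [1, 2, 4, 8, 11, 19, 22, 38, 44, 76, 88, 152, 209, 418, 836, 1672]
Product = n^(d(n)/2) = 1672^(16/2)
Product = 61078756237547902269915136


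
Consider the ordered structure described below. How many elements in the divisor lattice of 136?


Divisors of 136: [1, 2, 4, 8, 17, 34, 68, 136]
Count: 8


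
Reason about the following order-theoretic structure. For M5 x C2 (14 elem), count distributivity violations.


Distributive law: a ^ (b v c) = (a ^ b) v (a ^ c).
Check all 14^3 = 2744 ordered triples (a,b,c).
  e.g. a=(a1,0), b=(a2,0), c=(a3,0): lhs=(a1,0) != rhs=(0,0)
  e.g. a=(a1,0), b=(a2,0), c=(a3,1): lhs=(a1,0) != rhs=(0,0)
Total violating triples: 480


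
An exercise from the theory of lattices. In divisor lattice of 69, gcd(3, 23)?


Meet=gcd.
gcd(3,23)=1


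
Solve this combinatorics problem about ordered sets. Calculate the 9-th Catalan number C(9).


C(n) = C(2n, n) / (n+1).
C(18, 9) = 48620
C(9) = 48620 / 10 = 4862


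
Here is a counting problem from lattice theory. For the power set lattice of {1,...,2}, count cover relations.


A cover relation a -< b holds when a < b with no c strictly between.
Cover relations:
  {} -< {1}
  {} -< {2}
  {1} -< {1,2}
  {2} -< {1,2}
Total: 4


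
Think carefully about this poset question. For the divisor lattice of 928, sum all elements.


sigma(n) = sum of divisors.
Divisors of 928: [1, 2, 4, 8, 16, 29, 32, 58, 116, 232, 464, 928]
Sum = 1890


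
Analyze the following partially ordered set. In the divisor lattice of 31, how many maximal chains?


A maximal chain goes from the minimum element to a maximal element via cover relations.
Counting all min-to-max paths in the cover graph.
Total maximal chains: 1


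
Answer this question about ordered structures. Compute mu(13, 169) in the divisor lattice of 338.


In a divisor lattice, mu(a,b) = mu(b/a) where mu is the classical Mobius function.
b/a = 169/13 = 13
Prime factorization of 13: primes [13]
13 is squarefree with 1 prime factor(s), so mu(13) = (-1)^1 = -1


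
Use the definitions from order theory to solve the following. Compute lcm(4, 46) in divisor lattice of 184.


In a divisor lattice, join = lcm (least common multiple).
gcd(4,46) = 2
lcm(4,46) = 4*46/gcd = 184/2 = 92


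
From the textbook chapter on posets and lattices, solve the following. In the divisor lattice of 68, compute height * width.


Height = length of longest chain minus 1; width = size of largest antichain.
A maximum chain: 1 | 17 | 34 | 68  (height 3).
A maximum antichain: {2, 17}  (width 2).
Product = 3 * 2 = 6


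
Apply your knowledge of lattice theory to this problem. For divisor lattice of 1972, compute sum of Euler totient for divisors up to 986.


Divisors of 1972 up to 986: [1, 2, 4, 17, 29, 34, 58, 68, 116, 493, 986]
phi values: [1, 1, 2, 16, 28, 16, 28, 32, 56, 448, 448]
Sum = 1076


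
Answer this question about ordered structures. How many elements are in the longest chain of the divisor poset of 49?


A chain is a totally ordered subset; we count the number of elements in a maximum chain.
Compute, for each element x, the size of the longest chain ending at x:
  1: 1
  7: 2
  49: 3
A maximum chain: 1 < 7 < 49
Number of elements in the longest chain: 3


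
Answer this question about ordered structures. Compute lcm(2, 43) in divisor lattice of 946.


In a divisor lattice, join = lcm (least common multiple).
gcd(2,43) = 1
lcm(2,43) = 2*43/gcd = 86/1 = 86


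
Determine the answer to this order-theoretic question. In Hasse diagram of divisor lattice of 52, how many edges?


A cover relation a -< b holds when a < b with no c strictly between.
Cover relations:
  1 -< 2
  1 -< 13
  2 -< 4
  2 -< 26
  4 -< 52
  13 -< 26
  26 -< 52
Total: 7


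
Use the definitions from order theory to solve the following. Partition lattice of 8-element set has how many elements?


B(n) = number of set partitions of an n-element set.
B(n) satisfies the recurrence: B(n+1) = sum_k C(n,k)*B(k).
B(8) = 4140


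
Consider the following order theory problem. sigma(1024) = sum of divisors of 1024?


sigma(n) = sum of divisors.
Divisors of 1024: [1, 2, 4, 8, 16, 32, 64, 128, 256, 512, 1024]
Sum = 2047


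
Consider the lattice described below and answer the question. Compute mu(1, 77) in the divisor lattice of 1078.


In a divisor lattice, mu(a,b) = mu(b/a) where mu is the classical Mobius function.
b/a = 77/1 = 77
Prime factorization of 77: primes [7, 11]
77 is squarefree with 2 prime factor(s), so mu(77) = (-1)^2 = 1


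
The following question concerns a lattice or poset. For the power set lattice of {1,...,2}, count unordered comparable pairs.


A comparable pair {a,b} has a < b or b < a in the order.
Count unordered pairs where one element is strictly below the other.
Examples: {{},{1}}, {{},{2}}, {{},{1,2}}, {{1},{1,2}}, ...
Total comparable pairs: 5


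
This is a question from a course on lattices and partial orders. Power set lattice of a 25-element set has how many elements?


Power set = 2^n.
2^25 = 33554432


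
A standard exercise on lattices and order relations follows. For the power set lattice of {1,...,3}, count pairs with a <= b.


The order relation is {(a,b) : a <= b}, reflexive so it includes (a,a).
Examples: ({},{}), ({},{1,2}), ({},{1,2,3}), ({},{1,3}), ({},{1}), ...
Total ordered pairs: 27


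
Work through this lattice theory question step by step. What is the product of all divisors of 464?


Divisors of 464: [1, 2, 4, 8, 16, 29, 58, 116, 232, 464]
Product = n^(d(n)/2) = 464^(10/2)
Product = 21507498573824


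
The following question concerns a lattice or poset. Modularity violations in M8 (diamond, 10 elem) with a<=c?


Modular law: if a <= c then a v (b ^ c) = (a v b) ^ c.
Check all triples (a,b,c) with a <= c among 10 elements.
This lattice is modular (diamonds M_m and their chain-products are modular).
Total violating triples: 0


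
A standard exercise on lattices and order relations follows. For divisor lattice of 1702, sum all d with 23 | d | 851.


Interval [23,851] in divisors of 1702: [23, 851]
Sum = 874


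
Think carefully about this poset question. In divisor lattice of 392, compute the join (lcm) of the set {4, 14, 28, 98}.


In a divisor lattice, join = lcm (least common multiple).
Compute lcm iteratively: start with first element, then lcm(current, next).
Elements: [4, 14, 28, 98]
lcm(4,14) = 28
lcm(28,28) = 28
lcm(28,98) = 196
Final lcm = 196


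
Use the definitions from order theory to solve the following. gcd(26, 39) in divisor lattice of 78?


Meet=gcd.
gcd(26,39)=13


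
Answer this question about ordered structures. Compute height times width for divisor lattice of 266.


Height = length of longest chain minus 1; width = size of largest antichain.
A maximum chain: 1 | 19 | 133 | 266  (height 3).
A maximum antichain: {2, 7, 19}  (width 3).
Product = 3 * 3 = 9


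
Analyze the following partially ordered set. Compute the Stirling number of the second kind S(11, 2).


S(n,k) = k*S(n-1,k) + S(n-1,k-1).
S(10,2) = 511, S(10,1) = 1
S(11,2) = 2*511 + 1 = 1022 + 1
S(11,2) = 1023


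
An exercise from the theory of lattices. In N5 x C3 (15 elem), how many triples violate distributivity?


Distributive law: a ^ (b v c) = (a ^ b) v (a ^ c).
Check all 15^3 = 3375 ordered triples (a,b,c).
  e.g. a=(b,0), b=(a,0), c=(c,0): lhs=(b,0) != rhs=(a,0)
  e.g. a=(b,0), b=(a,0), c=(c,1): lhs=(b,0) != rhs=(a,0)
Total violating triples: 54


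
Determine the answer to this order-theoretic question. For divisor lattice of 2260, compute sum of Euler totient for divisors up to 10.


Divisors of 2260 up to 10: [1, 2, 4, 5, 10]
phi values: [1, 1, 2, 4, 4]
Sum = 12


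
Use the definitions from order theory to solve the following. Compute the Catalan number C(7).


C(n) = C(2n, n) / (n+1).
C(14, 7) = 3432
C(7) = 3432 / 8 = 429


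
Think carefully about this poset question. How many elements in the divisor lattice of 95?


Divisors of 95: [1, 5, 19, 95]
Count: 4


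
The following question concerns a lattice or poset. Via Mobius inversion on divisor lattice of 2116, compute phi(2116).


phi(n) = n * prod_{p|n} (1 - 1/p).
Prime divisors of 2116: [2, 23]
phi(2116) = 2116 * (1 - 1/2) * (1 - 1/23)
phi(2116) = 1012


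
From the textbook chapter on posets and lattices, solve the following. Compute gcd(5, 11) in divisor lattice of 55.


In a divisor lattice, meet = gcd (greatest common divisor).
By Euclidean algorithm or factoring: gcd(5,11) = 1


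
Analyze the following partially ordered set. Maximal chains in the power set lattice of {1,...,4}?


A maximal chain goes from the minimum element to a maximal element via cover relations.
Counting all min-to-max paths in the cover graph.
Total maximal chains: 24


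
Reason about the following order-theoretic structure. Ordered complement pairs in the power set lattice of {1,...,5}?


Complement pair (a,b): a meet b = bottom, a join b = top.
Here: A intersect B = {} and A union B = {1,...,5}.
Pairs found: ({},{1,2,3,4,5}), ({1},{2,3,4,5}), ({2},{1,3,4,5}), ({3},{1,2,4,5}), ... (28 more)
Total ordered pairs: 32


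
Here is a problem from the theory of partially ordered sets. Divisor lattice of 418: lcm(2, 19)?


Join=lcm.
gcd(2,19)=1
lcm=38


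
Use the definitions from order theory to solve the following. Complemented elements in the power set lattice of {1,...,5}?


An element a is complemented if some b has a meet b = bottom, a join b = top.
every subset A has complement S\A, so all elements are complemented.
Complemented elements: {}, {1}, {2}, {3}, {4}, {5}, ... (26 more)
Count: 32


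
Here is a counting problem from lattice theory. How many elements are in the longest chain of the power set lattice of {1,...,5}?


A chain is a totally ordered subset; we count the number of elements in a maximum chain.
Compute, for each element x, the size of the longest chain ending at x:
  {}: 1
  {1}: 2
  {2}: 2
  {3}: 2
  {4}: 2
  {5}: 2
  ...
A maximum chain: {} < {1} < {1,2} < {1,2,3} < {1,2,3,4} < {1,2,3,4,5}
Number of elements in the longest chain: 6


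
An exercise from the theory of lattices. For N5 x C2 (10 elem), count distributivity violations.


Distributive law: a ^ (b v c) = (a ^ b) v (a ^ c).
Check all 10^3 = 1000 ordered triples (a,b,c).
  e.g. a=(b,0), b=(a,0), c=(c,0): lhs=(b,0) != rhs=(a,0)
  e.g. a=(b,0), b=(a,0), c=(c,1): lhs=(b,0) != rhs=(a,0)
Total violating triples: 16


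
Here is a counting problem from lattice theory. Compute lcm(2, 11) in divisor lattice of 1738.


In a divisor lattice, join = lcm (least common multiple).
gcd(2,11) = 1
lcm(2,11) = 2*11/gcd = 22/1 = 22


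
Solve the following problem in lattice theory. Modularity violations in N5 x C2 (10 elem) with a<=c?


Modular law: if a <= c then a v (b ^ c) = (a v b) ^ c.
Check all triples (a,b,c) with a <= c among 10 elements.
  e.g. a=(a,0), b=(c,0), c=(b,0): lhs=(a,0) != rhs=(b,0)
  e.g. a=(a,0), b=(c,1), c=(b,0): lhs=(a,0) != rhs=(b,0)
Total violating triples: 6


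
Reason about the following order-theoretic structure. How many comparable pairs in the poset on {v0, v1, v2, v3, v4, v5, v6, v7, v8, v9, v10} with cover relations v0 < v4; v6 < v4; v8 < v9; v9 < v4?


A comparable pair {a,b} has a < b or b < a in the order.
Count unordered pairs where one element is strictly below the other.
Examples: {v0,v4}, {v4,v6}, {v4,v8}, {v4,v9}, ...
Total comparable pairs: 5


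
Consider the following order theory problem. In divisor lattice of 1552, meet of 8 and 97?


In a divisor lattice, meet = gcd (greatest common divisor).
By Euclidean algorithm or factoring: gcd(8,97) = 1


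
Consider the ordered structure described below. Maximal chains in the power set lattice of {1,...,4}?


A maximal chain goes from the minimum element to a maximal element via cover relations.
Counting all min-to-max paths in the cover graph.
Total maximal chains: 24


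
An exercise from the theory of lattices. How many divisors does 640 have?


Divisors of 640: [1, 2, 4, 5, 8, 10, 16, 20, 32, 40, 64, 80, 128, 160, 320, 640]
Count: 16


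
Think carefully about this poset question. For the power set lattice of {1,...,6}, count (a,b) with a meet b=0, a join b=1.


Complement pair (a,b): a meet b = bottom, a join b = top.
Here: A intersect B = {} and A union B = {1,...,6}.
Pairs found: ({},{1,2,3,4,5,6}), ({1},{2,3,4,5,6}), ({2},{1,3,4,5,6}), ({3},{1,2,4,5,6}), ... (60 more)
Total ordered pairs: 64


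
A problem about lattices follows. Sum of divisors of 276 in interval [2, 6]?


Interval [2,6] in divisors of 276: [2, 6]
Sum = 8


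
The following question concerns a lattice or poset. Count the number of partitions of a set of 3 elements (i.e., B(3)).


B(n) = number of set partitions of an n-element set.
B(n) satisfies the recurrence: B(n+1) = sum_k C(n,k)*B(k).
B(3) = 5


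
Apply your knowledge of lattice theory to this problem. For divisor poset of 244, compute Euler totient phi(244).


phi(n) = n * prod_{p|n} (1 - 1/p).
Prime divisors of 244: [2, 61]
phi(244) = 244 * (1 - 1/2) * (1 - 1/61)
phi(244) = 120


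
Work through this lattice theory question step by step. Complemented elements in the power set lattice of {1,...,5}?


An element a is complemented if some b has a meet b = bottom, a join b = top.
every subset A has complement S\A, so all elements are complemented.
Complemented elements: {}, {1}, {2}, {3}, {4}, {5}, ... (26 more)
Count: 32


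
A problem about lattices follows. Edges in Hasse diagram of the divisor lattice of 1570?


A cover relation a -< b holds when a < b with no c strictly between.
Cover relations:
  1 -< 2
  1 -< 5
  1 -< 157
  2 -< 10
  2 -< 314
  5 -< 10
  5 -< 785
  10 -< 1570
  ...4 more
Total: 12


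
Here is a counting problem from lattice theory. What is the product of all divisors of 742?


Divisors of 742: [1, 2, 7, 14, 53, 106, 371, 742]
Product = n^(d(n)/2) = 742^(8/2)
Product = 303120718096


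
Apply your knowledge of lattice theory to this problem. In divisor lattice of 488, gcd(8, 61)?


Meet=gcd.
gcd(8,61)=1


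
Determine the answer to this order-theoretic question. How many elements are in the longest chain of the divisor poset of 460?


A chain is a totally ordered subset; we count the number of elements in a maximum chain.
Compute, for each element x, the size of the longest chain ending at x:
  1: 1
  2: 2
  5: 2
  23: 2
  4: 3
  10: 3
  ...
A maximum chain: 1 < 2 < 4 < 20 < 460
Number of elements in the longest chain: 5


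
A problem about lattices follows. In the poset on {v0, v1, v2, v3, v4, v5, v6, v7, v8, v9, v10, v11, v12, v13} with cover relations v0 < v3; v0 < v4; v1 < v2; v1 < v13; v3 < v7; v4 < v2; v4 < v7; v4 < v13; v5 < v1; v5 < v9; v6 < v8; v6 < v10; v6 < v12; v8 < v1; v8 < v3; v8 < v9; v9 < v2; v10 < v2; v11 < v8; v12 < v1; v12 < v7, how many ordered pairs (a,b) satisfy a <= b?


The order relation is {(a,b) : a <= b}, reflexive so it includes (a,a).
Examples: (v0,v0), (v0,v13), (v0,v2), (v0,v3), (v0,v4), ...
Total ordered pairs: 57


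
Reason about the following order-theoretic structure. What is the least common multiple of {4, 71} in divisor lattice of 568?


In a divisor lattice, join = lcm (least common multiple).
Compute lcm iteratively: start with first element, then lcm(current, next).
Elements: [4, 71]
lcm(4,71) = 284
Final lcm = 284


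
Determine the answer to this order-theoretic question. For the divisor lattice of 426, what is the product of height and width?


Height = length of longest chain minus 1; width = size of largest antichain.
A maximum chain: 1 | 71 | 213 | 426  (height 3).
A maximum antichain: {2, 3, 71}  (width 3).
Product = 3 * 3 = 9


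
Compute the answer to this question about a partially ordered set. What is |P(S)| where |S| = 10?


Power set = 2^n.
2^10 = 1024


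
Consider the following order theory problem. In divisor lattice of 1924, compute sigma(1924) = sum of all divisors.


sigma(n) = sum of divisors.
Divisors of 1924: [1, 2, 4, 13, 26, 37, 52, 74, 148, 481, 962, 1924]
Sum = 3724


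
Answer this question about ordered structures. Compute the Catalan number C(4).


C(n) = C(2n, n) / (n+1).
C(8, 4) = 70
C(4) = 70 / 5 = 14


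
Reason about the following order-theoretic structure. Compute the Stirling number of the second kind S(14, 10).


S(n,k) = k*S(n-1,k) + S(n-1,k-1).
S(13,10) = 39325, S(13,9) = 359502
S(14,10) = 10*39325 + 359502 = 393250 + 359502
S(14,10) = 752752


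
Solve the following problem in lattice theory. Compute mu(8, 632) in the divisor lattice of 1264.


In a divisor lattice, mu(a,b) = mu(b/a) where mu is the classical Mobius function.
b/a = 632/8 = 79
Prime factorization of 79: primes [79]
79 is squarefree with 1 prime factor(s), so mu(79) = (-1)^1 = -1


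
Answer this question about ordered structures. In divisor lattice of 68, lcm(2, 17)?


Join=lcm.
gcd(2,17)=1
lcm=34


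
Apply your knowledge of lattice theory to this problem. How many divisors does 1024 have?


Divisors of 1024: [1, 2, 4, 8, 16, 32, 64, 128, 256, 512, 1024]
Count: 11


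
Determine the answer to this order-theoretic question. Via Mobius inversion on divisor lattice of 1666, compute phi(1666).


phi(n) = n * prod_{p|n} (1 - 1/p).
Prime divisors of 1666: [2, 7, 17]
phi(1666) = 1666 * (1 - 1/2) * (1 - 1/7) * (1 - 1/17)
phi(1666) = 672


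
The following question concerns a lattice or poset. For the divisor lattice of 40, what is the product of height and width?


Height = length of longest chain minus 1; width = size of largest antichain.
A maximum chain: 1 | 5 | 10 | 20 | 40  (height 4).
A maximum antichain: {2, 5}  (width 2).
Product = 4 * 2 = 8


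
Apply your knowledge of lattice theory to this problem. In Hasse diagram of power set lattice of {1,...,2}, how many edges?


A cover relation a -< b holds when a < b with no c strictly between.
Cover relations:
  {} -< {1}
  {} -< {2}
  {1} -< {1,2}
  {2} -< {1,2}
Total: 4


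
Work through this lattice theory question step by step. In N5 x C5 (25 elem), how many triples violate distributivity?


Distributive law: a ^ (b v c) = (a ^ b) v (a ^ c).
Check all 25^3 = 15625 ordered triples (a,b,c).
  e.g. a=(b,0), b=(a,0), c=(c,0): lhs=(b,0) != rhs=(a,0)
  e.g. a=(b,0), b=(a,0), c=(c,1): lhs=(b,0) != rhs=(a,0)
Total violating triples: 250


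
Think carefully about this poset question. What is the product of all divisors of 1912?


Divisors of 1912: [1, 2, 4, 8, 239, 478, 956, 1912]
Product = n^(d(n)/2) = 1912^(8/2)
Product = 13364464193536


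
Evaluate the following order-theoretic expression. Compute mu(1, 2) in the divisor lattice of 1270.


In a divisor lattice, mu(a,b) = mu(b/a) where mu is the classical Mobius function.
b/a = 2/1 = 2
Prime factorization of 2: primes [2]
2 is squarefree with 1 prime factor(s), so mu(2) = (-1)^1 = -1


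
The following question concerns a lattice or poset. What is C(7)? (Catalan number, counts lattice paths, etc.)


C(n) = C(2n, n) / (n+1).
C(14, 7) = 3432
C(7) = 3432 / 8 = 429


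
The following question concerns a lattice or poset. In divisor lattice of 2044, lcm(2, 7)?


Join=lcm.
gcd(2,7)=1
lcm=14


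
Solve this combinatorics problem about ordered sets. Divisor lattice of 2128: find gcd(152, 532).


In a divisor lattice, meet = gcd (greatest common divisor).
By Euclidean algorithm or factoring: gcd(152,532) = 76


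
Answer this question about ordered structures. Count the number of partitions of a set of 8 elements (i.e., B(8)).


B(n) = number of set partitions of an n-element set.
B(n) satisfies the recurrence: B(n+1) = sum_k C(n,k)*B(k).
B(8) = 4140


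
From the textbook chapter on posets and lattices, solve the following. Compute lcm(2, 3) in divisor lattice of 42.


In a divisor lattice, join = lcm (least common multiple).
gcd(2,3) = 1
lcm(2,3) = 2*3/gcd = 6/1 = 6


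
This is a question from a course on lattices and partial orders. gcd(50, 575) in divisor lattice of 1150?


Meet=gcd.
gcd(50,575)=25


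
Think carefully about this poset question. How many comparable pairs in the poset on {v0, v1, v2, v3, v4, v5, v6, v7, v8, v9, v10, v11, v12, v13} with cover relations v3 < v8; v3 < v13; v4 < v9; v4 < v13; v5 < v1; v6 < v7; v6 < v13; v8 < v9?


A comparable pair {a,b} has a < b or b < a in the order.
Count unordered pairs where one element is strictly below the other.
Examples: {v1,v5}, {v3,v8}, {v3,v9}, {v3,v13}, ...
Total comparable pairs: 9
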